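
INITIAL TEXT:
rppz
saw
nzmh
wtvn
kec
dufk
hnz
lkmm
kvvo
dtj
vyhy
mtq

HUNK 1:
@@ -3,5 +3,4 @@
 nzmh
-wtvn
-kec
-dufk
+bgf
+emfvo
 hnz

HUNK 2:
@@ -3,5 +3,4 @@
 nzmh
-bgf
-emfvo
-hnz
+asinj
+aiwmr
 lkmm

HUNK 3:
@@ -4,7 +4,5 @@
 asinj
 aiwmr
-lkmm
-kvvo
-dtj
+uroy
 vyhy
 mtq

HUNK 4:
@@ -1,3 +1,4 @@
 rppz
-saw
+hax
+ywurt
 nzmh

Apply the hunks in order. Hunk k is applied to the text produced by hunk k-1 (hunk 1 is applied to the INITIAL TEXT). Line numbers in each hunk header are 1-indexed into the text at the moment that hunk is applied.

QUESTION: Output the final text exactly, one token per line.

Hunk 1: at line 3 remove [wtvn,kec,dufk] add [bgf,emfvo] -> 11 lines: rppz saw nzmh bgf emfvo hnz lkmm kvvo dtj vyhy mtq
Hunk 2: at line 3 remove [bgf,emfvo,hnz] add [asinj,aiwmr] -> 10 lines: rppz saw nzmh asinj aiwmr lkmm kvvo dtj vyhy mtq
Hunk 3: at line 4 remove [lkmm,kvvo,dtj] add [uroy] -> 8 lines: rppz saw nzmh asinj aiwmr uroy vyhy mtq
Hunk 4: at line 1 remove [saw] add [hax,ywurt] -> 9 lines: rppz hax ywurt nzmh asinj aiwmr uroy vyhy mtq

Answer: rppz
hax
ywurt
nzmh
asinj
aiwmr
uroy
vyhy
mtq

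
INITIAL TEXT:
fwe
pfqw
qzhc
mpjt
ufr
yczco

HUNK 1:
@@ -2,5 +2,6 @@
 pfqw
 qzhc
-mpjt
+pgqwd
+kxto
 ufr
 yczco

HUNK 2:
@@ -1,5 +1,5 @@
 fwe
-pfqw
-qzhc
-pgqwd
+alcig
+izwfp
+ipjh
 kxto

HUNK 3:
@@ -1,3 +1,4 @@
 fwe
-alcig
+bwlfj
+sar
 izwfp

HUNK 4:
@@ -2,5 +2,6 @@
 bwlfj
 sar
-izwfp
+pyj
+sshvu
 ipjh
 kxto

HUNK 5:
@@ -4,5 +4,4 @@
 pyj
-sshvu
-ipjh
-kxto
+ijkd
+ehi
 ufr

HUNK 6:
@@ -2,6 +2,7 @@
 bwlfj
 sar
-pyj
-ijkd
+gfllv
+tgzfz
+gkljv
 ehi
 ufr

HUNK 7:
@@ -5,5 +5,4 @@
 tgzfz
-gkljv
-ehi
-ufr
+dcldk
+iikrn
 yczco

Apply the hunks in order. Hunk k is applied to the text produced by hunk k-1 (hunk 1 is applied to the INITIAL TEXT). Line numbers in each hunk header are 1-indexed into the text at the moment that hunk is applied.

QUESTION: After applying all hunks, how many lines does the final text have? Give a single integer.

Hunk 1: at line 2 remove [mpjt] add [pgqwd,kxto] -> 7 lines: fwe pfqw qzhc pgqwd kxto ufr yczco
Hunk 2: at line 1 remove [pfqw,qzhc,pgqwd] add [alcig,izwfp,ipjh] -> 7 lines: fwe alcig izwfp ipjh kxto ufr yczco
Hunk 3: at line 1 remove [alcig] add [bwlfj,sar] -> 8 lines: fwe bwlfj sar izwfp ipjh kxto ufr yczco
Hunk 4: at line 2 remove [izwfp] add [pyj,sshvu] -> 9 lines: fwe bwlfj sar pyj sshvu ipjh kxto ufr yczco
Hunk 5: at line 4 remove [sshvu,ipjh,kxto] add [ijkd,ehi] -> 8 lines: fwe bwlfj sar pyj ijkd ehi ufr yczco
Hunk 6: at line 2 remove [pyj,ijkd] add [gfllv,tgzfz,gkljv] -> 9 lines: fwe bwlfj sar gfllv tgzfz gkljv ehi ufr yczco
Hunk 7: at line 5 remove [gkljv,ehi,ufr] add [dcldk,iikrn] -> 8 lines: fwe bwlfj sar gfllv tgzfz dcldk iikrn yczco
Final line count: 8

Answer: 8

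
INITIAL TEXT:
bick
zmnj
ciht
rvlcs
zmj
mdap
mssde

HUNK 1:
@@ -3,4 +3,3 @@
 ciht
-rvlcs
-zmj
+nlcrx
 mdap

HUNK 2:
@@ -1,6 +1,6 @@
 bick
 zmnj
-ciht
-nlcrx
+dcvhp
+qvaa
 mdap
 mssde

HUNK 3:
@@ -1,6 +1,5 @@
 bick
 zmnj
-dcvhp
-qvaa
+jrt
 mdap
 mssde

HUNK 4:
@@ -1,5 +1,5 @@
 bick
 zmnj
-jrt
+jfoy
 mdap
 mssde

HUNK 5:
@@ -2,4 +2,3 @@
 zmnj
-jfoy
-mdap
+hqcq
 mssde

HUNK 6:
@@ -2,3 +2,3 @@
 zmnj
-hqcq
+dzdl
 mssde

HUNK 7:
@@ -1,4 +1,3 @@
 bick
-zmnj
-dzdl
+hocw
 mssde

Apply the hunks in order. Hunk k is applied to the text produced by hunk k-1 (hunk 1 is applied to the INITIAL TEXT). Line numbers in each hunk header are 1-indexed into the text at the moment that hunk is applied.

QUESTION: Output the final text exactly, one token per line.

Hunk 1: at line 3 remove [rvlcs,zmj] add [nlcrx] -> 6 lines: bick zmnj ciht nlcrx mdap mssde
Hunk 2: at line 1 remove [ciht,nlcrx] add [dcvhp,qvaa] -> 6 lines: bick zmnj dcvhp qvaa mdap mssde
Hunk 3: at line 1 remove [dcvhp,qvaa] add [jrt] -> 5 lines: bick zmnj jrt mdap mssde
Hunk 4: at line 1 remove [jrt] add [jfoy] -> 5 lines: bick zmnj jfoy mdap mssde
Hunk 5: at line 2 remove [jfoy,mdap] add [hqcq] -> 4 lines: bick zmnj hqcq mssde
Hunk 6: at line 2 remove [hqcq] add [dzdl] -> 4 lines: bick zmnj dzdl mssde
Hunk 7: at line 1 remove [zmnj,dzdl] add [hocw] -> 3 lines: bick hocw mssde

Answer: bick
hocw
mssde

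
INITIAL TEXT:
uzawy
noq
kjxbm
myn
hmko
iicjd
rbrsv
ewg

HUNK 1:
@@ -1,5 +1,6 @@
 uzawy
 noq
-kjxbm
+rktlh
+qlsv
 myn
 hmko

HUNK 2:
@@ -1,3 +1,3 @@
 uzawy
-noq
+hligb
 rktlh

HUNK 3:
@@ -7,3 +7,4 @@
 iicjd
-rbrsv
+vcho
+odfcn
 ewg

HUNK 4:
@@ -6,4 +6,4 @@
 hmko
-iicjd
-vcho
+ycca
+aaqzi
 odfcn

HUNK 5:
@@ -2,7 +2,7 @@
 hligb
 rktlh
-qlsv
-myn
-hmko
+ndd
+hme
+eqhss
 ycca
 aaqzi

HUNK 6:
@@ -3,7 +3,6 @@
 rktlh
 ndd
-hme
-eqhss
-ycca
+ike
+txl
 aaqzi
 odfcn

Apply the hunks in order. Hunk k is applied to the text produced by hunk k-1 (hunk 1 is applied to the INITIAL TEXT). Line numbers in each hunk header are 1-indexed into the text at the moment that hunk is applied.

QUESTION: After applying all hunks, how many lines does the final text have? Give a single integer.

Answer: 9

Derivation:
Hunk 1: at line 1 remove [kjxbm] add [rktlh,qlsv] -> 9 lines: uzawy noq rktlh qlsv myn hmko iicjd rbrsv ewg
Hunk 2: at line 1 remove [noq] add [hligb] -> 9 lines: uzawy hligb rktlh qlsv myn hmko iicjd rbrsv ewg
Hunk 3: at line 7 remove [rbrsv] add [vcho,odfcn] -> 10 lines: uzawy hligb rktlh qlsv myn hmko iicjd vcho odfcn ewg
Hunk 4: at line 6 remove [iicjd,vcho] add [ycca,aaqzi] -> 10 lines: uzawy hligb rktlh qlsv myn hmko ycca aaqzi odfcn ewg
Hunk 5: at line 2 remove [qlsv,myn,hmko] add [ndd,hme,eqhss] -> 10 lines: uzawy hligb rktlh ndd hme eqhss ycca aaqzi odfcn ewg
Hunk 6: at line 3 remove [hme,eqhss,ycca] add [ike,txl] -> 9 lines: uzawy hligb rktlh ndd ike txl aaqzi odfcn ewg
Final line count: 9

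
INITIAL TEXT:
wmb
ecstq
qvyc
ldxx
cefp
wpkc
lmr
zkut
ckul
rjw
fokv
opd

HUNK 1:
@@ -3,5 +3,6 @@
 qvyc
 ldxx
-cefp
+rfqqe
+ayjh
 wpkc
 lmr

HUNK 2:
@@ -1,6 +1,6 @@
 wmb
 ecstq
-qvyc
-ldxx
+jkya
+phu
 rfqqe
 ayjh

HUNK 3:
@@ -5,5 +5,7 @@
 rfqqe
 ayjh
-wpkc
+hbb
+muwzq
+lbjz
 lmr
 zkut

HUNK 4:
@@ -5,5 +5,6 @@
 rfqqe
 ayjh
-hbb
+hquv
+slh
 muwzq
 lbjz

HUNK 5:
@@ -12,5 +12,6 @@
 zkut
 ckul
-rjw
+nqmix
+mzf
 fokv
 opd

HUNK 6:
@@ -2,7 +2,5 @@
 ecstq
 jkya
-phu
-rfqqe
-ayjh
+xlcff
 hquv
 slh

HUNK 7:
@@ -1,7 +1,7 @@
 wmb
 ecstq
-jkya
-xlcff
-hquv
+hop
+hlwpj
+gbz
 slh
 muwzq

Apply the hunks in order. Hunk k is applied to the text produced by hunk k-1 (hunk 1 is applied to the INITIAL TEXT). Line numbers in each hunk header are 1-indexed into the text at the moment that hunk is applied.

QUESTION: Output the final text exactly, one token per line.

Answer: wmb
ecstq
hop
hlwpj
gbz
slh
muwzq
lbjz
lmr
zkut
ckul
nqmix
mzf
fokv
opd

Derivation:
Hunk 1: at line 3 remove [cefp] add [rfqqe,ayjh] -> 13 lines: wmb ecstq qvyc ldxx rfqqe ayjh wpkc lmr zkut ckul rjw fokv opd
Hunk 2: at line 1 remove [qvyc,ldxx] add [jkya,phu] -> 13 lines: wmb ecstq jkya phu rfqqe ayjh wpkc lmr zkut ckul rjw fokv opd
Hunk 3: at line 5 remove [wpkc] add [hbb,muwzq,lbjz] -> 15 lines: wmb ecstq jkya phu rfqqe ayjh hbb muwzq lbjz lmr zkut ckul rjw fokv opd
Hunk 4: at line 5 remove [hbb] add [hquv,slh] -> 16 lines: wmb ecstq jkya phu rfqqe ayjh hquv slh muwzq lbjz lmr zkut ckul rjw fokv opd
Hunk 5: at line 12 remove [rjw] add [nqmix,mzf] -> 17 lines: wmb ecstq jkya phu rfqqe ayjh hquv slh muwzq lbjz lmr zkut ckul nqmix mzf fokv opd
Hunk 6: at line 2 remove [phu,rfqqe,ayjh] add [xlcff] -> 15 lines: wmb ecstq jkya xlcff hquv slh muwzq lbjz lmr zkut ckul nqmix mzf fokv opd
Hunk 7: at line 1 remove [jkya,xlcff,hquv] add [hop,hlwpj,gbz] -> 15 lines: wmb ecstq hop hlwpj gbz slh muwzq lbjz lmr zkut ckul nqmix mzf fokv opd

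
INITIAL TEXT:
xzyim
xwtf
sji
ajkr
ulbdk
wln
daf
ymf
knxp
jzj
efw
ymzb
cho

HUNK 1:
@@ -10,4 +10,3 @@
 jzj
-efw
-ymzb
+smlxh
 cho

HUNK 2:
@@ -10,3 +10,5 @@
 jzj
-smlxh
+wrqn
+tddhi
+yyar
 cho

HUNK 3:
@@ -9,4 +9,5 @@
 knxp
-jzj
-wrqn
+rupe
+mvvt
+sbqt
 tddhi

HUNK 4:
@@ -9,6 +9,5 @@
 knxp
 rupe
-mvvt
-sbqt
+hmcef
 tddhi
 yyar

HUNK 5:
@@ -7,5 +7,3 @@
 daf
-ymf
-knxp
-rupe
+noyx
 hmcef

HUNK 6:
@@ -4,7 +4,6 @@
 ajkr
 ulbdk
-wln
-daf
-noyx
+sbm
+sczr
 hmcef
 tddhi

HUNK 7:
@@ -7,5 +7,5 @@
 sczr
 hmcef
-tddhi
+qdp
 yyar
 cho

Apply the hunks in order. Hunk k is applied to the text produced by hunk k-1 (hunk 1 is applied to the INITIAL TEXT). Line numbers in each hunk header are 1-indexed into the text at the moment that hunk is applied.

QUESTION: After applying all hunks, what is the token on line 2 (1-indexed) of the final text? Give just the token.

Answer: xwtf

Derivation:
Hunk 1: at line 10 remove [efw,ymzb] add [smlxh] -> 12 lines: xzyim xwtf sji ajkr ulbdk wln daf ymf knxp jzj smlxh cho
Hunk 2: at line 10 remove [smlxh] add [wrqn,tddhi,yyar] -> 14 lines: xzyim xwtf sji ajkr ulbdk wln daf ymf knxp jzj wrqn tddhi yyar cho
Hunk 3: at line 9 remove [jzj,wrqn] add [rupe,mvvt,sbqt] -> 15 lines: xzyim xwtf sji ajkr ulbdk wln daf ymf knxp rupe mvvt sbqt tddhi yyar cho
Hunk 4: at line 9 remove [mvvt,sbqt] add [hmcef] -> 14 lines: xzyim xwtf sji ajkr ulbdk wln daf ymf knxp rupe hmcef tddhi yyar cho
Hunk 5: at line 7 remove [ymf,knxp,rupe] add [noyx] -> 12 lines: xzyim xwtf sji ajkr ulbdk wln daf noyx hmcef tddhi yyar cho
Hunk 6: at line 4 remove [wln,daf,noyx] add [sbm,sczr] -> 11 lines: xzyim xwtf sji ajkr ulbdk sbm sczr hmcef tddhi yyar cho
Hunk 7: at line 7 remove [tddhi] add [qdp] -> 11 lines: xzyim xwtf sji ajkr ulbdk sbm sczr hmcef qdp yyar cho
Final line 2: xwtf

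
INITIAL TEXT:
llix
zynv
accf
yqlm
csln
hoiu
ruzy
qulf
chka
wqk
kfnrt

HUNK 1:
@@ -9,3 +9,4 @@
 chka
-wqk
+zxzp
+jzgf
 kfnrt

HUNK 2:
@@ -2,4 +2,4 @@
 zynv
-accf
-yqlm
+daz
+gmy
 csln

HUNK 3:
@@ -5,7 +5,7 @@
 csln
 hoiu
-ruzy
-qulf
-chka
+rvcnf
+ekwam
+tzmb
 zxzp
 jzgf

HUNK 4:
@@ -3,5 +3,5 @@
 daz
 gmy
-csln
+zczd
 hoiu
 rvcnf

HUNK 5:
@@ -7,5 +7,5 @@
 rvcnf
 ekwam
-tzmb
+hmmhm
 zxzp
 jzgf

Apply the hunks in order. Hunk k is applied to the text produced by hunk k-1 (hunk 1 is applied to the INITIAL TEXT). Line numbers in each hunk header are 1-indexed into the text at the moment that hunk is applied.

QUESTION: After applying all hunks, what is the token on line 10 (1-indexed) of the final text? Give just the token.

Answer: zxzp

Derivation:
Hunk 1: at line 9 remove [wqk] add [zxzp,jzgf] -> 12 lines: llix zynv accf yqlm csln hoiu ruzy qulf chka zxzp jzgf kfnrt
Hunk 2: at line 2 remove [accf,yqlm] add [daz,gmy] -> 12 lines: llix zynv daz gmy csln hoiu ruzy qulf chka zxzp jzgf kfnrt
Hunk 3: at line 5 remove [ruzy,qulf,chka] add [rvcnf,ekwam,tzmb] -> 12 lines: llix zynv daz gmy csln hoiu rvcnf ekwam tzmb zxzp jzgf kfnrt
Hunk 4: at line 3 remove [csln] add [zczd] -> 12 lines: llix zynv daz gmy zczd hoiu rvcnf ekwam tzmb zxzp jzgf kfnrt
Hunk 5: at line 7 remove [tzmb] add [hmmhm] -> 12 lines: llix zynv daz gmy zczd hoiu rvcnf ekwam hmmhm zxzp jzgf kfnrt
Final line 10: zxzp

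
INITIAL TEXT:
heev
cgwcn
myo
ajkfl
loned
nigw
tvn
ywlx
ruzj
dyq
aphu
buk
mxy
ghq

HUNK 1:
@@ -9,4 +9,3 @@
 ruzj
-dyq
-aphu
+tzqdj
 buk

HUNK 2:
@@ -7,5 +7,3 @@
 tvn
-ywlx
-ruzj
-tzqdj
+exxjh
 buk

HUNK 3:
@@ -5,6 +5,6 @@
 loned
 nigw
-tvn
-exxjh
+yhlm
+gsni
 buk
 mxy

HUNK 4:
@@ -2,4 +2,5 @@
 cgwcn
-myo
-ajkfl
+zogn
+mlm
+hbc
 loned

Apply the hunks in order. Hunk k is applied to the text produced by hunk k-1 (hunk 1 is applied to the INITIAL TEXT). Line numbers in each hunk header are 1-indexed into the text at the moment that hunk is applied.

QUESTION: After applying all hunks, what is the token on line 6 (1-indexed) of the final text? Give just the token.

Answer: loned

Derivation:
Hunk 1: at line 9 remove [dyq,aphu] add [tzqdj] -> 13 lines: heev cgwcn myo ajkfl loned nigw tvn ywlx ruzj tzqdj buk mxy ghq
Hunk 2: at line 7 remove [ywlx,ruzj,tzqdj] add [exxjh] -> 11 lines: heev cgwcn myo ajkfl loned nigw tvn exxjh buk mxy ghq
Hunk 3: at line 5 remove [tvn,exxjh] add [yhlm,gsni] -> 11 lines: heev cgwcn myo ajkfl loned nigw yhlm gsni buk mxy ghq
Hunk 4: at line 2 remove [myo,ajkfl] add [zogn,mlm,hbc] -> 12 lines: heev cgwcn zogn mlm hbc loned nigw yhlm gsni buk mxy ghq
Final line 6: loned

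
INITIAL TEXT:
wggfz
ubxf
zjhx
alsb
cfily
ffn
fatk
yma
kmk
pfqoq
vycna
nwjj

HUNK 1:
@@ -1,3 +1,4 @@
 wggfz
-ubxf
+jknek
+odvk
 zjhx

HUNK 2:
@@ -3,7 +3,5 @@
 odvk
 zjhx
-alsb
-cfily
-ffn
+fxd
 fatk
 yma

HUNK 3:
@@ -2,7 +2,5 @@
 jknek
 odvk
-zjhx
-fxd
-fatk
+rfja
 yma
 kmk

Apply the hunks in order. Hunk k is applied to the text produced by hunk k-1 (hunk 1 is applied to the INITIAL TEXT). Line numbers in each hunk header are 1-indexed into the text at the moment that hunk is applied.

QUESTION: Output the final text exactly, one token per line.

Answer: wggfz
jknek
odvk
rfja
yma
kmk
pfqoq
vycna
nwjj

Derivation:
Hunk 1: at line 1 remove [ubxf] add [jknek,odvk] -> 13 lines: wggfz jknek odvk zjhx alsb cfily ffn fatk yma kmk pfqoq vycna nwjj
Hunk 2: at line 3 remove [alsb,cfily,ffn] add [fxd] -> 11 lines: wggfz jknek odvk zjhx fxd fatk yma kmk pfqoq vycna nwjj
Hunk 3: at line 2 remove [zjhx,fxd,fatk] add [rfja] -> 9 lines: wggfz jknek odvk rfja yma kmk pfqoq vycna nwjj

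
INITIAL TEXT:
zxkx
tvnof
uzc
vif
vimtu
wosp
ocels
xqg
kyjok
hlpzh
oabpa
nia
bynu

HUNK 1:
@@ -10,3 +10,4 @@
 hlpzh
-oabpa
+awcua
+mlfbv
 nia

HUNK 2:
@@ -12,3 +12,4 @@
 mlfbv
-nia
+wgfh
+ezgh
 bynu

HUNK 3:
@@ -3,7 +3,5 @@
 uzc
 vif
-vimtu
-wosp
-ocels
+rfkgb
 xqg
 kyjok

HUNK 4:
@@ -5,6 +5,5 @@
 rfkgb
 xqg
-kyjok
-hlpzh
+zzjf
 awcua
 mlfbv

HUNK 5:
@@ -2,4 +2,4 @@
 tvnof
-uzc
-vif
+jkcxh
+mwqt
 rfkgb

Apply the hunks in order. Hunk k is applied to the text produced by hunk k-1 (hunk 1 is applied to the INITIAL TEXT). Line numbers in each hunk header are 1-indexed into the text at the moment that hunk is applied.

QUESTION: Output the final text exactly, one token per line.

Answer: zxkx
tvnof
jkcxh
mwqt
rfkgb
xqg
zzjf
awcua
mlfbv
wgfh
ezgh
bynu

Derivation:
Hunk 1: at line 10 remove [oabpa] add [awcua,mlfbv] -> 14 lines: zxkx tvnof uzc vif vimtu wosp ocels xqg kyjok hlpzh awcua mlfbv nia bynu
Hunk 2: at line 12 remove [nia] add [wgfh,ezgh] -> 15 lines: zxkx tvnof uzc vif vimtu wosp ocels xqg kyjok hlpzh awcua mlfbv wgfh ezgh bynu
Hunk 3: at line 3 remove [vimtu,wosp,ocels] add [rfkgb] -> 13 lines: zxkx tvnof uzc vif rfkgb xqg kyjok hlpzh awcua mlfbv wgfh ezgh bynu
Hunk 4: at line 5 remove [kyjok,hlpzh] add [zzjf] -> 12 lines: zxkx tvnof uzc vif rfkgb xqg zzjf awcua mlfbv wgfh ezgh bynu
Hunk 5: at line 2 remove [uzc,vif] add [jkcxh,mwqt] -> 12 lines: zxkx tvnof jkcxh mwqt rfkgb xqg zzjf awcua mlfbv wgfh ezgh bynu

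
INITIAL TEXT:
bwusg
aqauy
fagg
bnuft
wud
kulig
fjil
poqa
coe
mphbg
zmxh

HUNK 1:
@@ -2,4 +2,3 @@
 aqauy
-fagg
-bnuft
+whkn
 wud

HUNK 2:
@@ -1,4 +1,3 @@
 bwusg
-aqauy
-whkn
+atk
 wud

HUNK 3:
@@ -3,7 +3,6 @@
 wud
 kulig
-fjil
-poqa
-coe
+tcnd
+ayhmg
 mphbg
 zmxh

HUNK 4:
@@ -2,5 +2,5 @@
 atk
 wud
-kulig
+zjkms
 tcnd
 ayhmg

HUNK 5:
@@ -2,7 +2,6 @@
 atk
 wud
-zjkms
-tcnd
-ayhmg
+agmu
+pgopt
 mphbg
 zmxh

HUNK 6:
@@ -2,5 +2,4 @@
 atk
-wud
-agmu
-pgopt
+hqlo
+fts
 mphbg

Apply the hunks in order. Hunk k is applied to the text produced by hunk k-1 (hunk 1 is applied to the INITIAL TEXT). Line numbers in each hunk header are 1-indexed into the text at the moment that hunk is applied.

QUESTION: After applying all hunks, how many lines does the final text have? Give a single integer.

Answer: 6

Derivation:
Hunk 1: at line 2 remove [fagg,bnuft] add [whkn] -> 10 lines: bwusg aqauy whkn wud kulig fjil poqa coe mphbg zmxh
Hunk 2: at line 1 remove [aqauy,whkn] add [atk] -> 9 lines: bwusg atk wud kulig fjil poqa coe mphbg zmxh
Hunk 3: at line 3 remove [fjil,poqa,coe] add [tcnd,ayhmg] -> 8 lines: bwusg atk wud kulig tcnd ayhmg mphbg zmxh
Hunk 4: at line 2 remove [kulig] add [zjkms] -> 8 lines: bwusg atk wud zjkms tcnd ayhmg mphbg zmxh
Hunk 5: at line 2 remove [zjkms,tcnd,ayhmg] add [agmu,pgopt] -> 7 lines: bwusg atk wud agmu pgopt mphbg zmxh
Hunk 6: at line 2 remove [wud,agmu,pgopt] add [hqlo,fts] -> 6 lines: bwusg atk hqlo fts mphbg zmxh
Final line count: 6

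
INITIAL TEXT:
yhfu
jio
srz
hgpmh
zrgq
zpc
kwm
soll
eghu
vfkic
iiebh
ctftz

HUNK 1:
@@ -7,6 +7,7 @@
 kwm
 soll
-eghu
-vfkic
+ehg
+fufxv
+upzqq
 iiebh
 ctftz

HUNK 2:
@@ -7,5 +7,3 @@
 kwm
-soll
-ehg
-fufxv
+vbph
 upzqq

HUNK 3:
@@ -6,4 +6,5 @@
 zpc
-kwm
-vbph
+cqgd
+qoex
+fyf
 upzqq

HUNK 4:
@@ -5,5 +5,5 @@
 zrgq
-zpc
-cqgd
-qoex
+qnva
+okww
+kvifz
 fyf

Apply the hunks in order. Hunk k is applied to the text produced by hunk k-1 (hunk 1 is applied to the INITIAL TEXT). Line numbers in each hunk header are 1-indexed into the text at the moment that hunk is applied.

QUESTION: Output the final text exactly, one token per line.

Hunk 1: at line 7 remove [eghu,vfkic] add [ehg,fufxv,upzqq] -> 13 lines: yhfu jio srz hgpmh zrgq zpc kwm soll ehg fufxv upzqq iiebh ctftz
Hunk 2: at line 7 remove [soll,ehg,fufxv] add [vbph] -> 11 lines: yhfu jio srz hgpmh zrgq zpc kwm vbph upzqq iiebh ctftz
Hunk 3: at line 6 remove [kwm,vbph] add [cqgd,qoex,fyf] -> 12 lines: yhfu jio srz hgpmh zrgq zpc cqgd qoex fyf upzqq iiebh ctftz
Hunk 4: at line 5 remove [zpc,cqgd,qoex] add [qnva,okww,kvifz] -> 12 lines: yhfu jio srz hgpmh zrgq qnva okww kvifz fyf upzqq iiebh ctftz

Answer: yhfu
jio
srz
hgpmh
zrgq
qnva
okww
kvifz
fyf
upzqq
iiebh
ctftz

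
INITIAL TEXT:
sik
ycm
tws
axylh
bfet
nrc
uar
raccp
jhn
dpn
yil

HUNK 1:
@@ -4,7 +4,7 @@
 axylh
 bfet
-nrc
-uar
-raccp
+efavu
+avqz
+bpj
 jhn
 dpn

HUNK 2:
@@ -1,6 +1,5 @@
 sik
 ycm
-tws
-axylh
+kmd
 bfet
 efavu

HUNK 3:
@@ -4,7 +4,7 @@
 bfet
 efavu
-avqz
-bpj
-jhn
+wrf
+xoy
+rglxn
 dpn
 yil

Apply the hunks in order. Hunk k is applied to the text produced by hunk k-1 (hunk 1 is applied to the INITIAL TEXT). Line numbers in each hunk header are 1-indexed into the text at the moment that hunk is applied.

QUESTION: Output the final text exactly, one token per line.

Answer: sik
ycm
kmd
bfet
efavu
wrf
xoy
rglxn
dpn
yil

Derivation:
Hunk 1: at line 4 remove [nrc,uar,raccp] add [efavu,avqz,bpj] -> 11 lines: sik ycm tws axylh bfet efavu avqz bpj jhn dpn yil
Hunk 2: at line 1 remove [tws,axylh] add [kmd] -> 10 lines: sik ycm kmd bfet efavu avqz bpj jhn dpn yil
Hunk 3: at line 4 remove [avqz,bpj,jhn] add [wrf,xoy,rglxn] -> 10 lines: sik ycm kmd bfet efavu wrf xoy rglxn dpn yil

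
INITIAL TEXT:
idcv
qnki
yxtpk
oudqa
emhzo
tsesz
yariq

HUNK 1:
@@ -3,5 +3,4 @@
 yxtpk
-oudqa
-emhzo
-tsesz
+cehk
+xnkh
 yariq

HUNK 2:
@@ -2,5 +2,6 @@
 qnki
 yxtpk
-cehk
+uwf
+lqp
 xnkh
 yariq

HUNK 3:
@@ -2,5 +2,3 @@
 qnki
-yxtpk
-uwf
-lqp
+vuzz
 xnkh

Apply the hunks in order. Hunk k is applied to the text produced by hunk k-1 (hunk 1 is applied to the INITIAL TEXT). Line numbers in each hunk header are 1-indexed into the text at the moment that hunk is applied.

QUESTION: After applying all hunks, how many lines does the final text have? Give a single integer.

Hunk 1: at line 3 remove [oudqa,emhzo,tsesz] add [cehk,xnkh] -> 6 lines: idcv qnki yxtpk cehk xnkh yariq
Hunk 2: at line 2 remove [cehk] add [uwf,lqp] -> 7 lines: idcv qnki yxtpk uwf lqp xnkh yariq
Hunk 3: at line 2 remove [yxtpk,uwf,lqp] add [vuzz] -> 5 lines: idcv qnki vuzz xnkh yariq
Final line count: 5

Answer: 5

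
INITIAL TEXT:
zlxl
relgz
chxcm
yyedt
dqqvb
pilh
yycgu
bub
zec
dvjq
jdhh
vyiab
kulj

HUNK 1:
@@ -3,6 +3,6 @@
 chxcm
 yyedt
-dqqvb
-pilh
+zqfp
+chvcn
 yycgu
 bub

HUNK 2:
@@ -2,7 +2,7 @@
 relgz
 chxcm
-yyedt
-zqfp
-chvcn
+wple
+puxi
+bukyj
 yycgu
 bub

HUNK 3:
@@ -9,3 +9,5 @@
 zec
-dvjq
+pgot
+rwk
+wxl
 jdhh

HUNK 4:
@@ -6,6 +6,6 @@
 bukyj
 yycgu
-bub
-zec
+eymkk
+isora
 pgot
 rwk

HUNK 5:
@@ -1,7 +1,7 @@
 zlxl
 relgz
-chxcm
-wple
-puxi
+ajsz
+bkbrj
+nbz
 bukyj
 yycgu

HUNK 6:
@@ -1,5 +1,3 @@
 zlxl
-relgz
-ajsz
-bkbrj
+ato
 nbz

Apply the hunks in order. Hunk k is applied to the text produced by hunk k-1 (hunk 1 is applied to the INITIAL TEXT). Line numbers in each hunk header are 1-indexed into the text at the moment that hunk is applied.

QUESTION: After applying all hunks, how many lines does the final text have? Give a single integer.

Answer: 13

Derivation:
Hunk 1: at line 3 remove [dqqvb,pilh] add [zqfp,chvcn] -> 13 lines: zlxl relgz chxcm yyedt zqfp chvcn yycgu bub zec dvjq jdhh vyiab kulj
Hunk 2: at line 2 remove [yyedt,zqfp,chvcn] add [wple,puxi,bukyj] -> 13 lines: zlxl relgz chxcm wple puxi bukyj yycgu bub zec dvjq jdhh vyiab kulj
Hunk 3: at line 9 remove [dvjq] add [pgot,rwk,wxl] -> 15 lines: zlxl relgz chxcm wple puxi bukyj yycgu bub zec pgot rwk wxl jdhh vyiab kulj
Hunk 4: at line 6 remove [bub,zec] add [eymkk,isora] -> 15 lines: zlxl relgz chxcm wple puxi bukyj yycgu eymkk isora pgot rwk wxl jdhh vyiab kulj
Hunk 5: at line 1 remove [chxcm,wple,puxi] add [ajsz,bkbrj,nbz] -> 15 lines: zlxl relgz ajsz bkbrj nbz bukyj yycgu eymkk isora pgot rwk wxl jdhh vyiab kulj
Hunk 6: at line 1 remove [relgz,ajsz,bkbrj] add [ato] -> 13 lines: zlxl ato nbz bukyj yycgu eymkk isora pgot rwk wxl jdhh vyiab kulj
Final line count: 13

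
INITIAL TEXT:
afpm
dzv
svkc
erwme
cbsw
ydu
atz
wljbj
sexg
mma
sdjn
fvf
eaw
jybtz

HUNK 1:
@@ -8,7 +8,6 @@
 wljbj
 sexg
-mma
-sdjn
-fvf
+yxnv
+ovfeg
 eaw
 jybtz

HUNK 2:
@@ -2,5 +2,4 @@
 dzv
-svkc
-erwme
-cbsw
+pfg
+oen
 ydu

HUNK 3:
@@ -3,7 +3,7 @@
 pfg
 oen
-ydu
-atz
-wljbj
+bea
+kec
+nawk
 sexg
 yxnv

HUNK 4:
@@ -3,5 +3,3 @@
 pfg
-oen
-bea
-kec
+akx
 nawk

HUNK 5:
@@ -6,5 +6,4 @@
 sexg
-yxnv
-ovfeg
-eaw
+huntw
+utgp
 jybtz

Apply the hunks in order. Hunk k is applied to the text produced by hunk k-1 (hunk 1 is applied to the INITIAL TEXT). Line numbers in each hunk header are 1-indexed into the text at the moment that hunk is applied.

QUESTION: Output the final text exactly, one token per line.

Hunk 1: at line 8 remove [mma,sdjn,fvf] add [yxnv,ovfeg] -> 13 lines: afpm dzv svkc erwme cbsw ydu atz wljbj sexg yxnv ovfeg eaw jybtz
Hunk 2: at line 2 remove [svkc,erwme,cbsw] add [pfg,oen] -> 12 lines: afpm dzv pfg oen ydu atz wljbj sexg yxnv ovfeg eaw jybtz
Hunk 3: at line 3 remove [ydu,atz,wljbj] add [bea,kec,nawk] -> 12 lines: afpm dzv pfg oen bea kec nawk sexg yxnv ovfeg eaw jybtz
Hunk 4: at line 3 remove [oen,bea,kec] add [akx] -> 10 lines: afpm dzv pfg akx nawk sexg yxnv ovfeg eaw jybtz
Hunk 5: at line 6 remove [yxnv,ovfeg,eaw] add [huntw,utgp] -> 9 lines: afpm dzv pfg akx nawk sexg huntw utgp jybtz

Answer: afpm
dzv
pfg
akx
nawk
sexg
huntw
utgp
jybtz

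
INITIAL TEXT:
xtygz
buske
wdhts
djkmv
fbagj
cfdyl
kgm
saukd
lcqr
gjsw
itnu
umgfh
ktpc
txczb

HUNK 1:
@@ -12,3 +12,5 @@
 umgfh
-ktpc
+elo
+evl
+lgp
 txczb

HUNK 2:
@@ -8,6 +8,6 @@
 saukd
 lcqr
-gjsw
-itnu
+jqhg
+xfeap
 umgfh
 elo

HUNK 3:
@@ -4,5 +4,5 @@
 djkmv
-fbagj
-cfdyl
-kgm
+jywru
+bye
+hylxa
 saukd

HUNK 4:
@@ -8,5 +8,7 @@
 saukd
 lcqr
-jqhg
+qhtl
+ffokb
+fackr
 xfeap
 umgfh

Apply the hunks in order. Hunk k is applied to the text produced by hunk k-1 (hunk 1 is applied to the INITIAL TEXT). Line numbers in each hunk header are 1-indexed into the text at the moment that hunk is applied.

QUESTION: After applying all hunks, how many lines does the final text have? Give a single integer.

Hunk 1: at line 12 remove [ktpc] add [elo,evl,lgp] -> 16 lines: xtygz buske wdhts djkmv fbagj cfdyl kgm saukd lcqr gjsw itnu umgfh elo evl lgp txczb
Hunk 2: at line 8 remove [gjsw,itnu] add [jqhg,xfeap] -> 16 lines: xtygz buske wdhts djkmv fbagj cfdyl kgm saukd lcqr jqhg xfeap umgfh elo evl lgp txczb
Hunk 3: at line 4 remove [fbagj,cfdyl,kgm] add [jywru,bye,hylxa] -> 16 lines: xtygz buske wdhts djkmv jywru bye hylxa saukd lcqr jqhg xfeap umgfh elo evl lgp txczb
Hunk 4: at line 8 remove [jqhg] add [qhtl,ffokb,fackr] -> 18 lines: xtygz buske wdhts djkmv jywru bye hylxa saukd lcqr qhtl ffokb fackr xfeap umgfh elo evl lgp txczb
Final line count: 18

Answer: 18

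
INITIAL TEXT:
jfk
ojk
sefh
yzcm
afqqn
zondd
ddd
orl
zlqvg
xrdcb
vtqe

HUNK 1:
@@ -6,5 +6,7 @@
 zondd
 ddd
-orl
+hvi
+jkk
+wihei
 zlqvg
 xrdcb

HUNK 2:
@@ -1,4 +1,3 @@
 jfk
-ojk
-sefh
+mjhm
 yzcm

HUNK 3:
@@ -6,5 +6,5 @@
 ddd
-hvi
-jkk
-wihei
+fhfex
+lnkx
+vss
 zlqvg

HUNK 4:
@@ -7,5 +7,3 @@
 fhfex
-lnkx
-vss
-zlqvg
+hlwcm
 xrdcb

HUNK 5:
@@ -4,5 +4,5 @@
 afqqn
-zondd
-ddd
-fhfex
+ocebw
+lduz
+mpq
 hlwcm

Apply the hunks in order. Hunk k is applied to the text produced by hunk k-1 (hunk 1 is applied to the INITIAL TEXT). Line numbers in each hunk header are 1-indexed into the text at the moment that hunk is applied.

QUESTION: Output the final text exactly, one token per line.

Answer: jfk
mjhm
yzcm
afqqn
ocebw
lduz
mpq
hlwcm
xrdcb
vtqe

Derivation:
Hunk 1: at line 6 remove [orl] add [hvi,jkk,wihei] -> 13 lines: jfk ojk sefh yzcm afqqn zondd ddd hvi jkk wihei zlqvg xrdcb vtqe
Hunk 2: at line 1 remove [ojk,sefh] add [mjhm] -> 12 lines: jfk mjhm yzcm afqqn zondd ddd hvi jkk wihei zlqvg xrdcb vtqe
Hunk 3: at line 6 remove [hvi,jkk,wihei] add [fhfex,lnkx,vss] -> 12 lines: jfk mjhm yzcm afqqn zondd ddd fhfex lnkx vss zlqvg xrdcb vtqe
Hunk 4: at line 7 remove [lnkx,vss,zlqvg] add [hlwcm] -> 10 lines: jfk mjhm yzcm afqqn zondd ddd fhfex hlwcm xrdcb vtqe
Hunk 5: at line 4 remove [zondd,ddd,fhfex] add [ocebw,lduz,mpq] -> 10 lines: jfk mjhm yzcm afqqn ocebw lduz mpq hlwcm xrdcb vtqe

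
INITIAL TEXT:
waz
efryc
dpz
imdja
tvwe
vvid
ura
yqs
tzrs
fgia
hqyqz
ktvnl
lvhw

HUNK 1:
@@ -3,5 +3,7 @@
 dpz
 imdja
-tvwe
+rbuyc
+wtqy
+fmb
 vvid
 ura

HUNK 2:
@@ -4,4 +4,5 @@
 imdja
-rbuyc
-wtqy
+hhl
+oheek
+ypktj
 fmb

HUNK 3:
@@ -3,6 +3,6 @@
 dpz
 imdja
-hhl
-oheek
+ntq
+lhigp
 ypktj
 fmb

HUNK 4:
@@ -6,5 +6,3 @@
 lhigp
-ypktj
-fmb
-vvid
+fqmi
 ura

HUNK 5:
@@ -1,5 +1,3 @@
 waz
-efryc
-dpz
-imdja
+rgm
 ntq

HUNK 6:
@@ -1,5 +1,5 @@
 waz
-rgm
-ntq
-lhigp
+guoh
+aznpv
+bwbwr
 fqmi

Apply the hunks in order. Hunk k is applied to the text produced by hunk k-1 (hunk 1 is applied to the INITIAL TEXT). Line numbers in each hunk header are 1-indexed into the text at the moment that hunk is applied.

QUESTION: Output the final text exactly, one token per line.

Hunk 1: at line 3 remove [tvwe] add [rbuyc,wtqy,fmb] -> 15 lines: waz efryc dpz imdja rbuyc wtqy fmb vvid ura yqs tzrs fgia hqyqz ktvnl lvhw
Hunk 2: at line 4 remove [rbuyc,wtqy] add [hhl,oheek,ypktj] -> 16 lines: waz efryc dpz imdja hhl oheek ypktj fmb vvid ura yqs tzrs fgia hqyqz ktvnl lvhw
Hunk 3: at line 3 remove [hhl,oheek] add [ntq,lhigp] -> 16 lines: waz efryc dpz imdja ntq lhigp ypktj fmb vvid ura yqs tzrs fgia hqyqz ktvnl lvhw
Hunk 4: at line 6 remove [ypktj,fmb,vvid] add [fqmi] -> 14 lines: waz efryc dpz imdja ntq lhigp fqmi ura yqs tzrs fgia hqyqz ktvnl lvhw
Hunk 5: at line 1 remove [efryc,dpz,imdja] add [rgm] -> 12 lines: waz rgm ntq lhigp fqmi ura yqs tzrs fgia hqyqz ktvnl lvhw
Hunk 6: at line 1 remove [rgm,ntq,lhigp] add [guoh,aznpv,bwbwr] -> 12 lines: waz guoh aznpv bwbwr fqmi ura yqs tzrs fgia hqyqz ktvnl lvhw

Answer: waz
guoh
aznpv
bwbwr
fqmi
ura
yqs
tzrs
fgia
hqyqz
ktvnl
lvhw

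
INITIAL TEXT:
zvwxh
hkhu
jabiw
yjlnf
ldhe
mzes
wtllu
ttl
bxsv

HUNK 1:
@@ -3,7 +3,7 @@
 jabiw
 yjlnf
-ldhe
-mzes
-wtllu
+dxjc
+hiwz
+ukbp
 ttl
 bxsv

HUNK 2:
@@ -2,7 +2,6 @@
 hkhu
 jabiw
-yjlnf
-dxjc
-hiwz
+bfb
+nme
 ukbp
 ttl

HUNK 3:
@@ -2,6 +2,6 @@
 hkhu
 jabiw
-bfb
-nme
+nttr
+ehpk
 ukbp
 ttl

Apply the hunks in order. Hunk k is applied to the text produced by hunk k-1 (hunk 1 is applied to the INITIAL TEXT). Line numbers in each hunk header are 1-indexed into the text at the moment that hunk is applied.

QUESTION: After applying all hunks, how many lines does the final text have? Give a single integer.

Answer: 8

Derivation:
Hunk 1: at line 3 remove [ldhe,mzes,wtllu] add [dxjc,hiwz,ukbp] -> 9 lines: zvwxh hkhu jabiw yjlnf dxjc hiwz ukbp ttl bxsv
Hunk 2: at line 2 remove [yjlnf,dxjc,hiwz] add [bfb,nme] -> 8 lines: zvwxh hkhu jabiw bfb nme ukbp ttl bxsv
Hunk 3: at line 2 remove [bfb,nme] add [nttr,ehpk] -> 8 lines: zvwxh hkhu jabiw nttr ehpk ukbp ttl bxsv
Final line count: 8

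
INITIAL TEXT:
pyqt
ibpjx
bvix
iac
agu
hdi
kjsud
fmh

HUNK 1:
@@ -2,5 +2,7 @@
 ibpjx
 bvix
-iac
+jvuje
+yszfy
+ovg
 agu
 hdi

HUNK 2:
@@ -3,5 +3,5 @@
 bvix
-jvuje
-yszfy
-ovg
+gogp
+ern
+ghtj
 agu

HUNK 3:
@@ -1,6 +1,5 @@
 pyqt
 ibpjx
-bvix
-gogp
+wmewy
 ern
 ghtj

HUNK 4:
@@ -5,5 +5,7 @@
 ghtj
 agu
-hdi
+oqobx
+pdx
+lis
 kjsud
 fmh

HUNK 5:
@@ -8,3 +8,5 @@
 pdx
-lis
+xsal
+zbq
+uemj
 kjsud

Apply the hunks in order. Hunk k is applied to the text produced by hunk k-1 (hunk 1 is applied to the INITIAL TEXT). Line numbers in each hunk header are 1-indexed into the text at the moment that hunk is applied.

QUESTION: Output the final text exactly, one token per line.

Hunk 1: at line 2 remove [iac] add [jvuje,yszfy,ovg] -> 10 lines: pyqt ibpjx bvix jvuje yszfy ovg agu hdi kjsud fmh
Hunk 2: at line 3 remove [jvuje,yszfy,ovg] add [gogp,ern,ghtj] -> 10 lines: pyqt ibpjx bvix gogp ern ghtj agu hdi kjsud fmh
Hunk 3: at line 1 remove [bvix,gogp] add [wmewy] -> 9 lines: pyqt ibpjx wmewy ern ghtj agu hdi kjsud fmh
Hunk 4: at line 5 remove [hdi] add [oqobx,pdx,lis] -> 11 lines: pyqt ibpjx wmewy ern ghtj agu oqobx pdx lis kjsud fmh
Hunk 5: at line 8 remove [lis] add [xsal,zbq,uemj] -> 13 lines: pyqt ibpjx wmewy ern ghtj agu oqobx pdx xsal zbq uemj kjsud fmh

Answer: pyqt
ibpjx
wmewy
ern
ghtj
agu
oqobx
pdx
xsal
zbq
uemj
kjsud
fmh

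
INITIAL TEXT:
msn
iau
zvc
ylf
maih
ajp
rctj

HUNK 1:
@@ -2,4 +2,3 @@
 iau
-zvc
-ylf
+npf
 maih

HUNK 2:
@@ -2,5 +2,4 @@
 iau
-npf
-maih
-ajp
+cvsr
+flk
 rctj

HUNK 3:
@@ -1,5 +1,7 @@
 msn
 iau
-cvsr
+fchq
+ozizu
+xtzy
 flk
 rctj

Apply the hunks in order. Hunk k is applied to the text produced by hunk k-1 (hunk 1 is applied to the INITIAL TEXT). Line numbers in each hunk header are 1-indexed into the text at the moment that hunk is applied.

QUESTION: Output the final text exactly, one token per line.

Answer: msn
iau
fchq
ozizu
xtzy
flk
rctj

Derivation:
Hunk 1: at line 2 remove [zvc,ylf] add [npf] -> 6 lines: msn iau npf maih ajp rctj
Hunk 2: at line 2 remove [npf,maih,ajp] add [cvsr,flk] -> 5 lines: msn iau cvsr flk rctj
Hunk 3: at line 1 remove [cvsr] add [fchq,ozizu,xtzy] -> 7 lines: msn iau fchq ozizu xtzy flk rctj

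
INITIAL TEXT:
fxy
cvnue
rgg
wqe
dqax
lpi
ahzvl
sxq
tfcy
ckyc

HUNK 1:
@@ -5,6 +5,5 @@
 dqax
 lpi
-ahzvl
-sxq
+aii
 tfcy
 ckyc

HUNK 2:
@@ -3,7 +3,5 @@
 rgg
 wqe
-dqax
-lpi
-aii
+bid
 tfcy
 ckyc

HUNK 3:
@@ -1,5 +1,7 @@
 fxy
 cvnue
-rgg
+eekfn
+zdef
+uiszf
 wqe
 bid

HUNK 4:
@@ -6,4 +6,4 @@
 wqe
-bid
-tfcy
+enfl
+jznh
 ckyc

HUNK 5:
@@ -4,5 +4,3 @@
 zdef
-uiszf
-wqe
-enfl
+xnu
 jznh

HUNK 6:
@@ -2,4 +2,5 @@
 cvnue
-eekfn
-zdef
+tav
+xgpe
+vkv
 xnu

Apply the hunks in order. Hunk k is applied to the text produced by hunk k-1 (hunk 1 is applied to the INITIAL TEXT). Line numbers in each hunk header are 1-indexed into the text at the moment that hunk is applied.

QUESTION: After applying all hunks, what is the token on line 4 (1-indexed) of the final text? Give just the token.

Answer: xgpe

Derivation:
Hunk 1: at line 5 remove [ahzvl,sxq] add [aii] -> 9 lines: fxy cvnue rgg wqe dqax lpi aii tfcy ckyc
Hunk 2: at line 3 remove [dqax,lpi,aii] add [bid] -> 7 lines: fxy cvnue rgg wqe bid tfcy ckyc
Hunk 3: at line 1 remove [rgg] add [eekfn,zdef,uiszf] -> 9 lines: fxy cvnue eekfn zdef uiszf wqe bid tfcy ckyc
Hunk 4: at line 6 remove [bid,tfcy] add [enfl,jznh] -> 9 lines: fxy cvnue eekfn zdef uiszf wqe enfl jznh ckyc
Hunk 5: at line 4 remove [uiszf,wqe,enfl] add [xnu] -> 7 lines: fxy cvnue eekfn zdef xnu jznh ckyc
Hunk 6: at line 2 remove [eekfn,zdef] add [tav,xgpe,vkv] -> 8 lines: fxy cvnue tav xgpe vkv xnu jznh ckyc
Final line 4: xgpe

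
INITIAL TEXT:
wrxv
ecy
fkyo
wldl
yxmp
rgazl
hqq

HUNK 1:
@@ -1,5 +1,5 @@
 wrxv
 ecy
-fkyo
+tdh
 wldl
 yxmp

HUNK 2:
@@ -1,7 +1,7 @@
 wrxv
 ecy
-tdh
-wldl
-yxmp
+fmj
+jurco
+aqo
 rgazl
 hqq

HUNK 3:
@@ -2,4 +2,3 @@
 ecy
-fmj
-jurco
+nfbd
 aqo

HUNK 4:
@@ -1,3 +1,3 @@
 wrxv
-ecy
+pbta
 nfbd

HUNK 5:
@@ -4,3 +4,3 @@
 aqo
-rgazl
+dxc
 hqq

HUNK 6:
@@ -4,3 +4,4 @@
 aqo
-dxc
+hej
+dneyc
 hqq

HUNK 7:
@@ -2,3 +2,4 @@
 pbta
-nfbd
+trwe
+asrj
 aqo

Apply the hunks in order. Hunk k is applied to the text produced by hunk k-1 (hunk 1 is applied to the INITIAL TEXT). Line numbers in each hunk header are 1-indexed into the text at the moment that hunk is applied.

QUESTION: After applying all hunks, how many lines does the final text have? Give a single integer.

Hunk 1: at line 1 remove [fkyo] add [tdh] -> 7 lines: wrxv ecy tdh wldl yxmp rgazl hqq
Hunk 2: at line 1 remove [tdh,wldl,yxmp] add [fmj,jurco,aqo] -> 7 lines: wrxv ecy fmj jurco aqo rgazl hqq
Hunk 3: at line 2 remove [fmj,jurco] add [nfbd] -> 6 lines: wrxv ecy nfbd aqo rgazl hqq
Hunk 4: at line 1 remove [ecy] add [pbta] -> 6 lines: wrxv pbta nfbd aqo rgazl hqq
Hunk 5: at line 4 remove [rgazl] add [dxc] -> 6 lines: wrxv pbta nfbd aqo dxc hqq
Hunk 6: at line 4 remove [dxc] add [hej,dneyc] -> 7 lines: wrxv pbta nfbd aqo hej dneyc hqq
Hunk 7: at line 2 remove [nfbd] add [trwe,asrj] -> 8 lines: wrxv pbta trwe asrj aqo hej dneyc hqq
Final line count: 8

Answer: 8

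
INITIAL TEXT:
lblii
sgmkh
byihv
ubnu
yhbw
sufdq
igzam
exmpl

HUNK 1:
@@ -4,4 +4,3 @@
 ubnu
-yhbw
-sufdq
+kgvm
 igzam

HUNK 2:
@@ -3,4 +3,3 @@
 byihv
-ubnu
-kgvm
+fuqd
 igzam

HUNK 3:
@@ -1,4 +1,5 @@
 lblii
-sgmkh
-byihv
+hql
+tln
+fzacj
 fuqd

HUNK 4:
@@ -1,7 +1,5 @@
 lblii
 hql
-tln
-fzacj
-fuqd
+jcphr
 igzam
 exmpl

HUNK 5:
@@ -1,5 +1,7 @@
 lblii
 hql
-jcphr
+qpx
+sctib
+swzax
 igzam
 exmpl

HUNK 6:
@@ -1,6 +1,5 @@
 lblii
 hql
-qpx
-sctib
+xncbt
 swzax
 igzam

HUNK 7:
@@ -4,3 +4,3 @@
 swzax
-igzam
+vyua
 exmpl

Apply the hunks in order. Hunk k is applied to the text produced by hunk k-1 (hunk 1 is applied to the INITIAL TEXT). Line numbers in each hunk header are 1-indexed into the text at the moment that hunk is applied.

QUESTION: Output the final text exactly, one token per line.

Answer: lblii
hql
xncbt
swzax
vyua
exmpl

Derivation:
Hunk 1: at line 4 remove [yhbw,sufdq] add [kgvm] -> 7 lines: lblii sgmkh byihv ubnu kgvm igzam exmpl
Hunk 2: at line 3 remove [ubnu,kgvm] add [fuqd] -> 6 lines: lblii sgmkh byihv fuqd igzam exmpl
Hunk 3: at line 1 remove [sgmkh,byihv] add [hql,tln,fzacj] -> 7 lines: lblii hql tln fzacj fuqd igzam exmpl
Hunk 4: at line 1 remove [tln,fzacj,fuqd] add [jcphr] -> 5 lines: lblii hql jcphr igzam exmpl
Hunk 5: at line 1 remove [jcphr] add [qpx,sctib,swzax] -> 7 lines: lblii hql qpx sctib swzax igzam exmpl
Hunk 6: at line 1 remove [qpx,sctib] add [xncbt] -> 6 lines: lblii hql xncbt swzax igzam exmpl
Hunk 7: at line 4 remove [igzam] add [vyua] -> 6 lines: lblii hql xncbt swzax vyua exmpl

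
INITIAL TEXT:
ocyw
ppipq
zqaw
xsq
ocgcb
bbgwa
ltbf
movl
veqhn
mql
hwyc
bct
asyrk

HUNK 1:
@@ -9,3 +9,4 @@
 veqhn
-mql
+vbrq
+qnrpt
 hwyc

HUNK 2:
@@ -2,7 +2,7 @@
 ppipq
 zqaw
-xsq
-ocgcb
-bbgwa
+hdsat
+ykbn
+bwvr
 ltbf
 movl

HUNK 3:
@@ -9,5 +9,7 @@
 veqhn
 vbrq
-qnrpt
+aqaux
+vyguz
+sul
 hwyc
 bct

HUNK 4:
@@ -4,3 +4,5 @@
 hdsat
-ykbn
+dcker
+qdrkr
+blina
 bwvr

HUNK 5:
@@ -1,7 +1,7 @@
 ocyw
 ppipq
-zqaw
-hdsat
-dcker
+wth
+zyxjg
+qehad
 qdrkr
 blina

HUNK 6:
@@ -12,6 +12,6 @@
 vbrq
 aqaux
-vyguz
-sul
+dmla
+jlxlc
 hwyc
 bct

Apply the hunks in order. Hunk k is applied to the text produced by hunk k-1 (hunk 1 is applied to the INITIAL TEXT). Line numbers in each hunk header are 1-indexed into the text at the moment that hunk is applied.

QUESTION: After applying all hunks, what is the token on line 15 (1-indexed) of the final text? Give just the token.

Hunk 1: at line 9 remove [mql] add [vbrq,qnrpt] -> 14 lines: ocyw ppipq zqaw xsq ocgcb bbgwa ltbf movl veqhn vbrq qnrpt hwyc bct asyrk
Hunk 2: at line 2 remove [xsq,ocgcb,bbgwa] add [hdsat,ykbn,bwvr] -> 14 lines: ocyw ppipq zqaw hdsat ykbn bwvr ltbf movl veqhn vbrq qnrpt hwyc bct asyrk
Hunk 3: at line 9 remove [qnrpt] add [aqaux,vyguz,sul] -> 16 lines: ocyw ppipq zqaw hdsat ykbn bwvr ltbf movl veqhn vbrq aqaux vyguz sul hwyc bct asyrk
Hunk 4: at line 4 remove [ykbn] add [dcker,qdrkr,blina] -> 18 lines: ocyw ppipq zqaw hdsat dcker qdrkr blina bwvr ltbf movl veqhn vbrq aqaux vyguz sul hwyc bct asyrk
Hunk 5: at line 1 remove [zqaw,hdsat,dcker] add [wth,zyxjg,qehad] -> 18 lines: ocyw ppipq wth zyxjg qehad qdrkr blina bwvr ltbf movl veqhn vbrq aqaux vyguz sul hwyc bct asyrk
Hunk 6: at line 12 remove [vyguz,sul] add [dmla,jlxlc] -> 18 lines: ocyw ppipq wth zyxjg qehad qdrkr blina bwvr ltbf movl veqhn vbrq aqaux dmla jlxlc hwyc bct asyrk
Final line 15: jlxlc

Answer: jlxlc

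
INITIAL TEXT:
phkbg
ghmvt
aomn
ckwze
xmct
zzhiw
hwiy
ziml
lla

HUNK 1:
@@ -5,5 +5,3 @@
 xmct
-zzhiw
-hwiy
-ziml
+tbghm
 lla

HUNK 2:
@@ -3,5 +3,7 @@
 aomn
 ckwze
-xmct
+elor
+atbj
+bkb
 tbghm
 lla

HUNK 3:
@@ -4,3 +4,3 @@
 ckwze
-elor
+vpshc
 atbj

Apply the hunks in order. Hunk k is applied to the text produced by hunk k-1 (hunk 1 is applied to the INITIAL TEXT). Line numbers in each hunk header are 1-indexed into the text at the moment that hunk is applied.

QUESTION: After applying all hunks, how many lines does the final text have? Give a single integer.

Hunk 1: at line 5 remove [zzhiw,hwiy,ziml] add [tbghm] -> 7 lines: phkbg ghmvt aomn ckwze xmct tbghm lla
Hunk 2: at line 3 remove [xmct] add [elor,atbj,bkb] -> 9 lines: phkbg ghmvt aomn ckwze elor atbj bkb tbghm lla
Hunk 3: at line 4 remove [elor] add [vpshc] -> 9 lines: phkbg ghmvt aomn ckwze vpshc atbj bkb tbghm lla
Final line count: 9

Answer: 9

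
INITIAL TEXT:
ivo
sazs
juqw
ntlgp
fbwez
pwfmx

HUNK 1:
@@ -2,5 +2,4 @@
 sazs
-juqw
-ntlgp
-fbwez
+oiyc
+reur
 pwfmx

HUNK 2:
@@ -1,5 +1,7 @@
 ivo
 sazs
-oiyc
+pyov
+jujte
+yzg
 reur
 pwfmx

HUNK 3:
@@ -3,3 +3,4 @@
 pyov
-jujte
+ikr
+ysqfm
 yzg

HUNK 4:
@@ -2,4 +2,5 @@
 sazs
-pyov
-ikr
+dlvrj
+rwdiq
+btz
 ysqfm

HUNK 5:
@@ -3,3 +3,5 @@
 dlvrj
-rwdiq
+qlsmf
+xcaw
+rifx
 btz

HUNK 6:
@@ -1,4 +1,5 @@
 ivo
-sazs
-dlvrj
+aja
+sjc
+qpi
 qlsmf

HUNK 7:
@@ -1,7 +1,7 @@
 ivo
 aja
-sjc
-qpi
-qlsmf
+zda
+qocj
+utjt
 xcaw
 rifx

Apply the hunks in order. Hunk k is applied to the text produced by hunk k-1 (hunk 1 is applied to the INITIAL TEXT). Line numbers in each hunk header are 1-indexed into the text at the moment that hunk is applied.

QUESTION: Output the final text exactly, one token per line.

Answer: ivo
aja
zda
qocj
utjt
xcaw
rifx
btz
ysqfm
yzg
reur
pwfmx

Derivation:
Hunk 1: at line 2 remove [juqw,ntlgp,fbwez] add [oiyc,reur] -> 5 lines: ivo sazs oiyc reur pwfmx
Hunk 2: at line 1 remove [oiyc] add [pyov,jujte,yzg] -> 7 lines: ivo sazs pyov jujte yzg reur pwfmx
Hunk 3: at line 3 remove [jujte] add [ikr,ysqfm] -> 8 lines: ivo sazs pyov ikr ysqfm yzg reur pwfmx
Hunk 4: at line 2 remove [pyov,ikr] add [dlvrj,rwdiq,btz] -> 9 lines: ivo sazs dlvrj rwdiq btz ysqfm yzg reur pwfmx
Hunk 5: at line 3 remove [rwdiq] add [qlsmf,xcaw,rifx] -> 11 lines: ivo sazs dlvrj qlsmf xcaw rifx btz ysqfm yzg reur pwfmx
Hunk 6: at line 1 remove [sazs,dlvrj] add [aja,sjc,qpi] -> 12 lines: ivo aja sjc qpi qlsmf xcaw rifx btz ysqfm yzg reur pwfmx
Hunk 7: at line 1 remove [sjc,qpi,qlsmf] add [zda,qocj,utjt] -> 12 lines: ivo aja zda qocj utjt xcaw rifx btz ysqfm yzg reur pwfmx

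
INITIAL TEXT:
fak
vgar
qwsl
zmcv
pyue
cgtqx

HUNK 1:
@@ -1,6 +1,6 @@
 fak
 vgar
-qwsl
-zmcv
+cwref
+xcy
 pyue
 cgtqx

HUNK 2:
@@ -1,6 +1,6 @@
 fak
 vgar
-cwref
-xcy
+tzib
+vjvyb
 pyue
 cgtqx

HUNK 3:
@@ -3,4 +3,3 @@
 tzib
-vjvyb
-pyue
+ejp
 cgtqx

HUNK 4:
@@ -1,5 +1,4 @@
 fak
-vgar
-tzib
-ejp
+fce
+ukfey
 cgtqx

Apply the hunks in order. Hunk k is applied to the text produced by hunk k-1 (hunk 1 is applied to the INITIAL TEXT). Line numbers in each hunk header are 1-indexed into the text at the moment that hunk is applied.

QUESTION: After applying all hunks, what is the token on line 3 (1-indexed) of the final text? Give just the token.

Answer: ukfey

Derivation:
Hunk 1: at line 1 remove [qwsl,zmcv] add [cwref,xcy] -> 6 lines: fak vgar cwref xcy pyue cgtqx
Hunk 2: at line 1 remove [cwref,xcy] add [tzib,vjvyb] -> 6 lines: fak vgar tzib vjvyb pyue cgtqx
Hunk 3: at line 3 remove [vjvyb,pyue] add [ejp] -> 5 lines: fak vgar tzib ejp cgtqx
Hunk 4: at line 1 remove [vgar,tzib,ejp] add [fce,ukfey] -> 4 lines: fak fce ukfey cgtqx
Final line 3: ukfey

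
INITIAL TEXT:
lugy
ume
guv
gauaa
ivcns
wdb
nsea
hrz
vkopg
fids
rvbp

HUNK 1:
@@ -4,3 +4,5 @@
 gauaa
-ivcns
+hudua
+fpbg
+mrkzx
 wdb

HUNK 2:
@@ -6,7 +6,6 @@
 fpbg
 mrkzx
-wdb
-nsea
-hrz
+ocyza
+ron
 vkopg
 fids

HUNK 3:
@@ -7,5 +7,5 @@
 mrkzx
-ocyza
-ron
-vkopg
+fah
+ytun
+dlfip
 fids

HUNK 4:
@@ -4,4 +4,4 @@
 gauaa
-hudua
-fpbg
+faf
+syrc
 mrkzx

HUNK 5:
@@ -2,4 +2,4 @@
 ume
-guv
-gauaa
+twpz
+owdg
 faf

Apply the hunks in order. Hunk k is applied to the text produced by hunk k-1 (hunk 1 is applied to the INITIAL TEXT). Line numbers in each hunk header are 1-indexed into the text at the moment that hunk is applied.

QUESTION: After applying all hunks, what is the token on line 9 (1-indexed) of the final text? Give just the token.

Answer: ytun

Derivation:
Hunk 1: at line 4 remove [ivcns] add [hudua,fpbg,mrkzx] -> 13 lines: lugy ume guv gauaa hudua fpbg mrkzx wdb nsea hrz vkopg fids rvbp
Hunk 2: at line 6 remove [wdb,nsea,hrz] add [ocyza,ron] -> 12 lines: lugy ume guv gauaa hudua fpbg mrkzx ocyza ron vkopg fids rvbp
Hunk 3: at line 7 remove [ocyza,ron,vkopg] add [fah,ytun,dlfip] -> 12 lines: lugy ume guv gauaa hudua fpbg mrkzx fah ytun dlfip fids rvbp
Hunk 4: at line 4 remove [hudua,fpbg] add [faf,syrc] -> 12 lines: lugy ume guv gauaa faf syrc mrkzx fah ytun dlfip fids rvbp
Hunk 5: at line 2 remove [guv,gauaa] add [twpz,owdg] -> 12 lines: lugy ume twpz owdg faf syrc mrkzx fah ytun dlfip fids rvbp
Final line 9: ytun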